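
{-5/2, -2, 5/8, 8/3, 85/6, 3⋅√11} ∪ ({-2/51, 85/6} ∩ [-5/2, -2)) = {-5/2, -2, 5/8, 8/3, 85/6, 3⋅√11}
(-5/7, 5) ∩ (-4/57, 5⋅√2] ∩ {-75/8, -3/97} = {-3/97}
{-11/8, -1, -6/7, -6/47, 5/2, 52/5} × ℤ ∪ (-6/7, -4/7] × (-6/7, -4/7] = ({-11/8, -1, -6/7, -6/47, 5/2, 52/5} × ℤ) ∪ ((-6/7, -4/7] × (-6/7, -4/7])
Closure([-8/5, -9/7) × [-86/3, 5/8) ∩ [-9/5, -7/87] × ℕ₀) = [-8/5, -9/7] × {0}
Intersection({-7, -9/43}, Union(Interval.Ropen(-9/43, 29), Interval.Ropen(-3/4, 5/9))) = {-9/43}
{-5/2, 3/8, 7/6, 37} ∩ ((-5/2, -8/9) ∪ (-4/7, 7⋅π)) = {3/8, 7/6}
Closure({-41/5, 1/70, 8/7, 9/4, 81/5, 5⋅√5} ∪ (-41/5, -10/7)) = [-41/5, -10/7] ∪ {1/70, 8/7, 9/4, 81/5, 5⋅√5}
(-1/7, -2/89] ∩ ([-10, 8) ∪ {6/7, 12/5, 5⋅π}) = (-1/7, -2/89]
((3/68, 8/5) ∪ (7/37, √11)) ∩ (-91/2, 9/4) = (3/68, 9/4)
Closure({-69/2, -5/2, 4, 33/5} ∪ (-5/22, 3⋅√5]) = {-69/2, -5/2} ∪ [-5/22, 3⋅√5]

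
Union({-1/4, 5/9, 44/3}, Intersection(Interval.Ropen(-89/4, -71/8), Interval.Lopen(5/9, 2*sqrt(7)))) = {-1/4, 5/9, 44/3}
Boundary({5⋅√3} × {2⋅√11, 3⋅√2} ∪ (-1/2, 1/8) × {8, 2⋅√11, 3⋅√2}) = ({5⋅√3} × {2⋅√11, 3⋅√2}) ∪ ([-1/2, 1/8] × {8, 2⋅√11, 3⋅√2})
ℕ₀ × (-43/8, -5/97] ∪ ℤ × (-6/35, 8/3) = (ℤ × (-6/35, 8/3)) ∪ (ℕ₀ × (-43/8, -5/97])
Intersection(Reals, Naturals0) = Naturals0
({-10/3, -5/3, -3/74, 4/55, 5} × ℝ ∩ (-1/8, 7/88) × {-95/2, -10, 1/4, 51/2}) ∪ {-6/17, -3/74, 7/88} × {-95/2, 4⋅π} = ({-3/74, 4/55} × {-95/2, -10, 1/4, 51/2}) ∪ ({-6/17, -3/74, 7/88} × {-95/2, 4⋅π})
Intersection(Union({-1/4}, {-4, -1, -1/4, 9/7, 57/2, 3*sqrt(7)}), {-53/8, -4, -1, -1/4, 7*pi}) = {-4, -1, -1/4}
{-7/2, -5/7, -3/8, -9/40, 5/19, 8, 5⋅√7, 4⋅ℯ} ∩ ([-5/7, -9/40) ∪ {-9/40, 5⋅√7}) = {-5/7, -3/8, -9/40, 5⋅√7}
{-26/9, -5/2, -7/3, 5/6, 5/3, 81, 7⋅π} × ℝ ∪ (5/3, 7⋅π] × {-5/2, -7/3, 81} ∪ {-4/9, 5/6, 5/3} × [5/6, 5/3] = ({-4/9, 5/6, 5/3} × [5/6, 5/3]) ∪ ({-26/9, -5/2, -7/3, 5/6, 5/3, 81, 7⋅π} × ℝ) ∪ ((5/3, 7⋅π] × {-5/2, -7/3, 81})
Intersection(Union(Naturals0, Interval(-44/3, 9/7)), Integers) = Union(Naturals0, Range(-14, 2, 1))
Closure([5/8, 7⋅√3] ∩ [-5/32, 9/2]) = [5/8, 9/2]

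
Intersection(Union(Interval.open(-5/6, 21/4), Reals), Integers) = Integers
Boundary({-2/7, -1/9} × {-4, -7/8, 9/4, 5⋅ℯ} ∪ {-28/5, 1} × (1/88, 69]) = ({-28/5, 1} × [1/88, 69]) ∪ ({-2/7, -1/9} × {-4, -7/8, 9/4, 5⋅ℯ})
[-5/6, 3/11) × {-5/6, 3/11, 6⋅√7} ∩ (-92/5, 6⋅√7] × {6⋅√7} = [-5/6, 3/11) × {6⋅√7}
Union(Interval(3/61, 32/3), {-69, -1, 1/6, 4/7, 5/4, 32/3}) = Union({-69, -1}, Interval(3/61, 32/3))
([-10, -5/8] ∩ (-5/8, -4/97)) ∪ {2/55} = {2/55}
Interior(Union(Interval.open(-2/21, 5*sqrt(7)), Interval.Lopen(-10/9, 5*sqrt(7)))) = Interval.open(-10/9, 5*sqrt(7))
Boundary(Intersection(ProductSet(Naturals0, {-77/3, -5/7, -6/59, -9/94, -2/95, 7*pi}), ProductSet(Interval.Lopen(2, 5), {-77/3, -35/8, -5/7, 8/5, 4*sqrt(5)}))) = ProductSet(Range(3, 6, 1), {-77/3, -5/7})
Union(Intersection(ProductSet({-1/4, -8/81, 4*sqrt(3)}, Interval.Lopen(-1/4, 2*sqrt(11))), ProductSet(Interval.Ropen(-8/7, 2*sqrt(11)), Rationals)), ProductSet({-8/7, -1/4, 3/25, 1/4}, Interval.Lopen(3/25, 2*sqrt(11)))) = Union(ProductSet({-1/4, -8/81}, Intersection(Interval.Lopen(-1/4, 2*sqrt(11)), Rationals)), ProductSet({-8/7, -1/4, 3/25, 1/4}, Interval.Lopen(3/25, 2*sqrt(11))))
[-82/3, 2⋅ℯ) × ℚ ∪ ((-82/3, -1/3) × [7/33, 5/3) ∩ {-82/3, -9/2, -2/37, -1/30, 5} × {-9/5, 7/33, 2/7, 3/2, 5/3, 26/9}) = [-82/3, 2⋅ℯ) × ℚ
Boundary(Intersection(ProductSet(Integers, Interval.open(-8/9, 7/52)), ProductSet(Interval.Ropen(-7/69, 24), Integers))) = ProductSet(Range(0, 24, 1), Range(0, 1, 1))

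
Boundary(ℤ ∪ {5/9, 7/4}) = ℤ ∪ {5/9, 7/4}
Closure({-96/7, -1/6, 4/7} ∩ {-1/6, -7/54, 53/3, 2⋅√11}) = {-1/6}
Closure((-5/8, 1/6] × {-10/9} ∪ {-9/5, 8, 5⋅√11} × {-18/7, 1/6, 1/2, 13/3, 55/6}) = ([-5/8, 1/6] × {-10/9}) ∪ ({-9/5, 8, 5⋅√11} × {-18/7, 1/6, 1/2, 13/3, 55/6})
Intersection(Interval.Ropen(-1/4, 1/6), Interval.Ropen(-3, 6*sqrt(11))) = Interval.Ropen(-1/4, 1/6)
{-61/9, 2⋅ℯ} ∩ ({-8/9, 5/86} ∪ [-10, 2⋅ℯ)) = {-61/9}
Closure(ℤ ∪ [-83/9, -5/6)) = ℤ ∪ [-83/9, -5/6]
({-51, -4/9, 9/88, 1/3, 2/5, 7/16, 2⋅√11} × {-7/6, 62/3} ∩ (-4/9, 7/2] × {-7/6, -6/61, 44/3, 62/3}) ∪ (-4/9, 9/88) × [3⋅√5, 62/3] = ({9/88, 1/3, 2/5, 7/16} × {-7/6, 62/3}) ∪ ((-4/9, 9/88) × [3⋅√5, 62/3])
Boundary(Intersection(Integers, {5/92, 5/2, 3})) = {3}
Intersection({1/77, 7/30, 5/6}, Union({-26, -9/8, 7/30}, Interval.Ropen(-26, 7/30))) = {1/77, 7/30}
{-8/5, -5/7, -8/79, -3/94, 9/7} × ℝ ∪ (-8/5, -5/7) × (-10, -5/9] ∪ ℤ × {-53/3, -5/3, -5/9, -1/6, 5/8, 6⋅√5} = ({-8/5, -5/7, -8/79, -3/94, 9/7} × ℝ) ∪ ((-8/5, -5/7) × (-10, -5/9]) ∪ (ℤ × {-53/3, -5/3, -5/9, -1/6, 5/8, 6⋅√5})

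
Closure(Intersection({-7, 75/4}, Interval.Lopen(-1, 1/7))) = EmptySet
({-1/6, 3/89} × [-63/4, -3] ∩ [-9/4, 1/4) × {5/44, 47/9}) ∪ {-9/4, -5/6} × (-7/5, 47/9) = {-9/4, -5/6} × (-7/5, 47/9)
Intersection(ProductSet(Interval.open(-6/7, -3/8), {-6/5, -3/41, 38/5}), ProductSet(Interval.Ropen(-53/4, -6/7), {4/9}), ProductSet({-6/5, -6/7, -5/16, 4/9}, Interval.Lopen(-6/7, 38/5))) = EmptySet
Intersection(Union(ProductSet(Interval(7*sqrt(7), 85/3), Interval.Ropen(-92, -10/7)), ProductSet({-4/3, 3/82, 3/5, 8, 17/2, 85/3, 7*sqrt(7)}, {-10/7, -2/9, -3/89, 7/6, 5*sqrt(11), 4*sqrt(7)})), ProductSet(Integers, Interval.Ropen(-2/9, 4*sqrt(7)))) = ProductSet({8}, {-2/9, -3/89, 7/6})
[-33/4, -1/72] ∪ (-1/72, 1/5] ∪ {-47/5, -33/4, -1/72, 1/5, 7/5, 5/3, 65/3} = {-47/5, 7/5, 5/3, 65/3} ∪ [-33/4, 1/5]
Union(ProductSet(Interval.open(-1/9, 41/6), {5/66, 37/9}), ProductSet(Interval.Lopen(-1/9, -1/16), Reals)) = Union(ProductSet(Interval.Lopen(-1/9, -1/16), Reals), ProductSet(Interval.open(-1/9, 41/6), {5/66, 37/9}))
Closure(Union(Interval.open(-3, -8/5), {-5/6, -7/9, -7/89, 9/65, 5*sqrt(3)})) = Union({-5/6, -7/9, -7/89, 9/65, 5*sqrt(3)}, Interval(-3, -8/5))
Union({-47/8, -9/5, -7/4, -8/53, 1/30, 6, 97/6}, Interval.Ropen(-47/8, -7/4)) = Union({-8/53, 1/30, 6, 97/6}, Interval(-47/8, -7/4))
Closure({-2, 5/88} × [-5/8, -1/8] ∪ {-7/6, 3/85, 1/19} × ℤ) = ({-7/6, 3/85, 1/19} × ℤ) ∪ ({-2, 5/88} × [-5/8, -1/8])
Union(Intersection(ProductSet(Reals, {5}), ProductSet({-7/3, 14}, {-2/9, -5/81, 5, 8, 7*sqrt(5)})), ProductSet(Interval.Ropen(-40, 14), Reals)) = Union(ProductSet({-7/3, 14}, {5}), ProductSet(Interval.Ropen(-40, 14), Reals))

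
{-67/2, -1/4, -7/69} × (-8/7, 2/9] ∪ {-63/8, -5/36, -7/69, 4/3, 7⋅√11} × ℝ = ({-67/2, -1/4, -7/69} × (-8/7, 2/9]) ∪ ({-63/8, -5/36, -7/69, 4/3, 7⋅√11} × ℝ)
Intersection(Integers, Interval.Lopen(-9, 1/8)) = Range(-8, 1, 1)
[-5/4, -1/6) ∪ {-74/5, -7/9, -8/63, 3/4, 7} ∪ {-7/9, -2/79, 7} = {-74/5, -8/63, -2/79, 3/4, 7} ∪ [-5/4, -1/6)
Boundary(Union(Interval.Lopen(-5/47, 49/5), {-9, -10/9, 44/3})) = {-9, -10/9, -5/47, 49/5, 44/3}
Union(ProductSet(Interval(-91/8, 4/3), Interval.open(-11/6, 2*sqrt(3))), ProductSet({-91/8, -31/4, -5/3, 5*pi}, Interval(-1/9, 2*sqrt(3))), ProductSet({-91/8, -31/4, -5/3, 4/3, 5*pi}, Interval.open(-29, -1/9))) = Union(ProductSet({-91/8, -31/4, -5/3, 5*pi}, Interval(-1/9, 2*sqrt(3))), ProductSet({-91/8, -31/4, -5/3, 4/3, 5*pi}, Interval.open(-29, -1/9)), ProductSet(Interval(-91/8, 4/3), Interval.open(-11/6, 2*sqrt(3))))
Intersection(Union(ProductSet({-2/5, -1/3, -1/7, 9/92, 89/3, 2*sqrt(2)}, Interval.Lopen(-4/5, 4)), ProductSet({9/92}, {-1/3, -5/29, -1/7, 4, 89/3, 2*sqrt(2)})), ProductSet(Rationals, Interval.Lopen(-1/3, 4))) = ProductSet({-2/5, -1/3, -1/7, 9/92, 89/3}, Interval.Lopen(-1/3, 4))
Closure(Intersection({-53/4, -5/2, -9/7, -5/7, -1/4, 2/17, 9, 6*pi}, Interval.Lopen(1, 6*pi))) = {9, 6*pi}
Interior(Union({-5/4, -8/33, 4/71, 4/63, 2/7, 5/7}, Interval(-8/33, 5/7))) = Interval.open(-8/33, 5/7)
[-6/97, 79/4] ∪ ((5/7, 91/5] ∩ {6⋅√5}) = [-6/97, 79/4]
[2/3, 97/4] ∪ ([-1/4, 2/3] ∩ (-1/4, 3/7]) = (-1/4, 3/7] ∪ [2/3, 97/4]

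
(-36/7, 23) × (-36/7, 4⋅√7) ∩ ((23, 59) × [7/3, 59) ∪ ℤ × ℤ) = {-5, -4, …, 22} × {-5, -4, …, 10}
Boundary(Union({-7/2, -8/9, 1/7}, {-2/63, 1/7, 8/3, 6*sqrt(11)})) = {-7/2, -8/9, -2/63, 1/7, 8/3, 6*sqrt(11)}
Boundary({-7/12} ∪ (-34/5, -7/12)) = {-34/5, -7/12}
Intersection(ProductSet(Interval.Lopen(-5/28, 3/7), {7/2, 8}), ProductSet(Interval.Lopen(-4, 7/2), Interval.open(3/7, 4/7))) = EmptySet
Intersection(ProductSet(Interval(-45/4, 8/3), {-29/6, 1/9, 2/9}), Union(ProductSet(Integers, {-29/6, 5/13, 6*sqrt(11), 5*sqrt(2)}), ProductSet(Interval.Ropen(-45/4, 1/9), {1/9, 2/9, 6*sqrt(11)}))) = Union(ProductSet(Interval.Ropen(-45/4, 1/9), {1/9, 2/9}), ProductSet(Range(-11, 3, 1), {-29/6}))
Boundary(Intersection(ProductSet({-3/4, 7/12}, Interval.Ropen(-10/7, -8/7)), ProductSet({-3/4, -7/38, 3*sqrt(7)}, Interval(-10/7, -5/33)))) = ProductSet({-3/4}, Interval(-10/7, -8/7))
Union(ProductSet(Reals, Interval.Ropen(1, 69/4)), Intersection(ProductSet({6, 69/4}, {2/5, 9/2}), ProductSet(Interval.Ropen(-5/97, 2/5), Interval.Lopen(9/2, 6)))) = ProductSet(Reals, Interval.Ropen(1, 69/4))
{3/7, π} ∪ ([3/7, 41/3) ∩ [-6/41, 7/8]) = [3/7, 7/8] ∪ {π}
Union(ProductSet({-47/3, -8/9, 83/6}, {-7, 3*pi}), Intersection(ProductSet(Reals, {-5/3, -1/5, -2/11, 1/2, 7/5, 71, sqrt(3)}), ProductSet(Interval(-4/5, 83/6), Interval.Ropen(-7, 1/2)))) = Union(ProductSet({-47/3, -8/9, 83/6}, {-7, 3*pi}), ProductSet(Interval(-4/5, 83/6), {-5/3, -1/5, -2/11}))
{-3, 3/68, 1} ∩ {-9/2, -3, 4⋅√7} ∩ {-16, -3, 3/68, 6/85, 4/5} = {-3}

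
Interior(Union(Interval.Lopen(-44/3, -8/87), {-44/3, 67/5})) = Interval.open(-44/3, -8/87)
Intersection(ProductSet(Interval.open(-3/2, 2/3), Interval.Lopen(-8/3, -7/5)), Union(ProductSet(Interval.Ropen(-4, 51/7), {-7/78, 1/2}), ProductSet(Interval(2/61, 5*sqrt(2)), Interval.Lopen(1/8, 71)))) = EmptySet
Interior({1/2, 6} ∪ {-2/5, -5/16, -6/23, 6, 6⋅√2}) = ∅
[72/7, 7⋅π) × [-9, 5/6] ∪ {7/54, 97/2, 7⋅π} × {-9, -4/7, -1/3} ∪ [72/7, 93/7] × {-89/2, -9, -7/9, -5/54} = ({7/54, 97/2, 7⋅π} × {-9, -4/7, -1/3}) ∪ ([72/7, 93/7] × {-89/2, -9, -7/9, -5/54}) ∪ ([72/7, 7⋅π) × [-9, 5/6])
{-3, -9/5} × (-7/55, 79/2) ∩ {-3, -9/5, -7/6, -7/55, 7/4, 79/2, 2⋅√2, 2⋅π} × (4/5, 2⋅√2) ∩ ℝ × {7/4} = {-3, -9/5} × {7/4}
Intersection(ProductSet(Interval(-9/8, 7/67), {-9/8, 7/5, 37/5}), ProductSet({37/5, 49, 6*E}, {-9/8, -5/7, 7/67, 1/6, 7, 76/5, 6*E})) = EmptySet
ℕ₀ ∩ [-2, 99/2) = {0, 1, …, 49}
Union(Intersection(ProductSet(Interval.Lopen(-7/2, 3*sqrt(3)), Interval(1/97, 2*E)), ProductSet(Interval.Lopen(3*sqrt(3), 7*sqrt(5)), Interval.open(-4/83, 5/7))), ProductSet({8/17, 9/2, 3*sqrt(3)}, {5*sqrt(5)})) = ProductSet({8/17, 9/2, 3*sqrt(3)}, {5*sqrt(5)})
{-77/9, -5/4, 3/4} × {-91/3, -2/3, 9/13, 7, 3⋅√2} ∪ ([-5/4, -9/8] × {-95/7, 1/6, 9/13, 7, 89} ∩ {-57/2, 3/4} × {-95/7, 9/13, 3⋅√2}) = {-77/9, -5/4, 3/4} × {-91/3, -2/3, 9/13, 7, 3⋅√2}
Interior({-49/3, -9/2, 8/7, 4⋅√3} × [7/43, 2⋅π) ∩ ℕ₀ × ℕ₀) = ∅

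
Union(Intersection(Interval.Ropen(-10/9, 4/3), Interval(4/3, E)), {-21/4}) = {-21/4}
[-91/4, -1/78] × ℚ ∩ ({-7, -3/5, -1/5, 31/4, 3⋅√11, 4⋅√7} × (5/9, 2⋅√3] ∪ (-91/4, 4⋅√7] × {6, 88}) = ((-91/4, -1/78] × {6, 88}) ∪ ({-7, -3/5, -1/5} × (ℚ ∩ (5/9, 2⋅√3]))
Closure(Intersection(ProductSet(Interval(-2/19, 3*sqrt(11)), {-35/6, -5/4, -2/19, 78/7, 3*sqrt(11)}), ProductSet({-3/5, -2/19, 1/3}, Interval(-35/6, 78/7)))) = ProductSet({-2/19, 1/3}, {-35/6, -5/4, -2/19, 78/7, 3*sqrt(11)})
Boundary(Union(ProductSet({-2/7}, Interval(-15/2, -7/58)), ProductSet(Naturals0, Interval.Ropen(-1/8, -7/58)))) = Union(ProductSet({-2/7}, Interval(-15/2, -7/58)), ProductSet(Naturals0, Interval(-1/8, -7/58)))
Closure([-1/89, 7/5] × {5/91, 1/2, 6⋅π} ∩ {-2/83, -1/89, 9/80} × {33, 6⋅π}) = {-1/89, 9/80} × {6⋅π}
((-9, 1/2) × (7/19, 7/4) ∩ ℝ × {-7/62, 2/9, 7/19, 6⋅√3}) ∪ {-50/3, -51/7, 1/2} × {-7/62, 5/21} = {-50/3, -51/7, 1/2} × {-7/62, 5/21}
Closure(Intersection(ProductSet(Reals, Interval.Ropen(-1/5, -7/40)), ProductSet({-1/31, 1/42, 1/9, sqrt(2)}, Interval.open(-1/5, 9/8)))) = ProductSet({-1/31, 1/42, 1/9, sqrt(2)}, Interval(-1/5, -7/40))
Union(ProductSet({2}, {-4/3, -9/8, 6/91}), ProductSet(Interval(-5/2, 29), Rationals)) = ProductSet(Interval(-5/2, 29), Rationals)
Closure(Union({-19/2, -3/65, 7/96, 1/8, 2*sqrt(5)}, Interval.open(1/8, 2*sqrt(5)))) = Union({-19/2, -3/65, 7/96}, Interval(1/8, 2*sqrt(5)))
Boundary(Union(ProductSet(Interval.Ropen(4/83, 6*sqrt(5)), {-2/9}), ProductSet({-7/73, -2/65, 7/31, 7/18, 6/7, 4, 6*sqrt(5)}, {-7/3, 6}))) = Union(ProductSet({-7/73, -2/65, 7/31, 7/18, 6/7, 4, 6*sqrt(5)}, {-7/3, 6}), ProductSet(Interval(4/83, 6*sqrt(5)), {-2/9}))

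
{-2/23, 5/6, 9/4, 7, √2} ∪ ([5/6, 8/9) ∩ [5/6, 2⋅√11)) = {-2/23, 9/4, 7, √2} ∪ [5/6, 8/9)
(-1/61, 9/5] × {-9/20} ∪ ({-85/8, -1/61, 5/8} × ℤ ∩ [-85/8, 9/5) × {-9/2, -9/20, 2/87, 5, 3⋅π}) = ({-85/8, -1/61, 5/8} × {5}) ∪ ((-1/61, 9/5] × {-9/20})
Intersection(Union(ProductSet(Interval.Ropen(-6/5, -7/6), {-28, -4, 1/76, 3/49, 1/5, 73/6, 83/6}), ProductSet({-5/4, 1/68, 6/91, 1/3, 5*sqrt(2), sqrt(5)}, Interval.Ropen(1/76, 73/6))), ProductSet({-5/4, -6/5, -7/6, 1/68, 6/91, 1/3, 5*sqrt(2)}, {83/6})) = ProductSet({-6/5}, {83/6})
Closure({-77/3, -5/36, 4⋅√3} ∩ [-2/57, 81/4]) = {4⋅√3}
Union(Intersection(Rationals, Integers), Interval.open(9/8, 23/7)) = Union(Integers, Interval.open(9/8, 23/7))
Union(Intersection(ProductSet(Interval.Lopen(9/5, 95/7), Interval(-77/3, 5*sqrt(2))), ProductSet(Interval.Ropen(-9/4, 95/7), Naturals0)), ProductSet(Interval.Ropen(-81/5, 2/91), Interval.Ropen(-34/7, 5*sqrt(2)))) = Union(ProductSet(Interval.Ropen(-81/5, 2/91), Interval.Ropen(-34/7, 5*sqrt(2))), ProductSet(Interval.open(9/5, 95/7), Range(0, 8, 1)))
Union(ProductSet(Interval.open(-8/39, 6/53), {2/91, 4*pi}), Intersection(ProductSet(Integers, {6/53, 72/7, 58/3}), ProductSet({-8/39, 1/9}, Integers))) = ProductSet(Interval.open(-8/39, 6/53), {2/91, 4*pi})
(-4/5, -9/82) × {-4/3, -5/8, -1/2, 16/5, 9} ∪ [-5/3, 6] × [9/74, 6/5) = ([-5/3, 6] × [9/74, 6/5)) ∪ ((-4/5, -9/82) × {-4/3, -5/8, -1/2, 16/5, 9})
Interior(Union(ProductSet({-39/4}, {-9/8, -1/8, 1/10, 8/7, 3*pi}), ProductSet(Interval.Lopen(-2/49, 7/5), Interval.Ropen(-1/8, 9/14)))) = ProductSet(Interval.open(-2/49, 7/5), Interval.open(-1/8, 9/14))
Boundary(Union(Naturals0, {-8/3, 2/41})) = Union({-8/3, 2/41}, Naturals0)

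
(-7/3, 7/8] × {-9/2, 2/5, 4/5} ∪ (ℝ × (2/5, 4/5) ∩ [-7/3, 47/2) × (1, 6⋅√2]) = (-7/3, 7/8] × {-9/2, 2/5, 4/5}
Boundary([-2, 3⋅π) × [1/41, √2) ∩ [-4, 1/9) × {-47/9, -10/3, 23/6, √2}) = ∅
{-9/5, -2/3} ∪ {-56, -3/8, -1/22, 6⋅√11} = {-56, -9/5, -2/3, -3/8, -1/22, 6⋅√11}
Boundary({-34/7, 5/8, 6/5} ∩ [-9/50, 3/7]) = ∅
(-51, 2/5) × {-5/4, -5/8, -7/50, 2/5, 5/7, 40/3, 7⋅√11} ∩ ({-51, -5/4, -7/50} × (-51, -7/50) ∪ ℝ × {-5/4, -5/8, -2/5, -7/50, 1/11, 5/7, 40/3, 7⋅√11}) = (-51, 2/5) × {-5/4, -5/8, -7/50, 5/7, 40/3, 7⋅√11}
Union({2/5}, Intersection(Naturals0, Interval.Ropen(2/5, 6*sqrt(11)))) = Union({2/5}, Range(1, 20, 1))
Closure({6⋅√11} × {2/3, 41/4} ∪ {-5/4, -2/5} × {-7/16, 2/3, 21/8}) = ({-5/4, -2/5} × {-7/16, 2/3, 21/8}) ∪ ({6⋅√11} × {2/3, 41/4})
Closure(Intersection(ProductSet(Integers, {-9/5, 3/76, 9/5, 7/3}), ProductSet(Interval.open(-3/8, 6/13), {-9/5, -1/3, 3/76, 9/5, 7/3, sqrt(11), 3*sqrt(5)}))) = ProductSet(Range(0, 1, 1), {-9/5, 3/76, 9/5, 7/3})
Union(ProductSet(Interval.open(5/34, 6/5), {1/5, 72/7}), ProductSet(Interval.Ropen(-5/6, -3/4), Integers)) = Union(ProductSet(Interval.Ropen(-5/6, -3/4), Integers), ProductSet(Interval.open(5/34, 6/5), {1/5, 72/7}))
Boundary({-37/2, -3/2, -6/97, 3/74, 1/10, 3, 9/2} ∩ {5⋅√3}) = ∅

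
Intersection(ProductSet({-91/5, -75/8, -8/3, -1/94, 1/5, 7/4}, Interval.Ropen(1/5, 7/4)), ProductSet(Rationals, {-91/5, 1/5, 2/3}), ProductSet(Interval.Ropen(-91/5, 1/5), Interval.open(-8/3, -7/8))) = EmptySet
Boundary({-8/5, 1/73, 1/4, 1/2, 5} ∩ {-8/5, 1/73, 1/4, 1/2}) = {-8/5, 1/73, 1/4, 1/2}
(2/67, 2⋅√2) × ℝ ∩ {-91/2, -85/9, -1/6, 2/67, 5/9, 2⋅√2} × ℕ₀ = {5/9} × ℕ₀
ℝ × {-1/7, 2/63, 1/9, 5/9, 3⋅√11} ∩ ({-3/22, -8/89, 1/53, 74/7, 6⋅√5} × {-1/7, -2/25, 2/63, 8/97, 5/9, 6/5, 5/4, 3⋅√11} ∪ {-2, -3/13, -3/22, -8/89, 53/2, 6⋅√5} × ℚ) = ({-2, -3/13, -3/22, -8/89, 53/2, 6⋅√5} × {-1/7, 2/63, 1/9, 5/9}) ∪ ({-3/22, -8/89, 1/53, 74/7, 6⋅√5} × {-1/7, 2/63, 5/9, 3⋅√11})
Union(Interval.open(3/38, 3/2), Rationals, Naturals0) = Union(Interval(3/38, 3/2), Rationals)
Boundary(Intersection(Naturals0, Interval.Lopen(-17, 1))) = Range(0, 2, 1)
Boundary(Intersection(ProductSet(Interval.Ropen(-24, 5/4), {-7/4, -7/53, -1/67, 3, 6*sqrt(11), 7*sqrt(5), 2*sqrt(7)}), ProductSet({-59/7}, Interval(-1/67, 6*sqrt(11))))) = ProductSet({-59/7}, {-1/67, 3, 6*sqrt(11), 7*sqrt(5), 2*sqrt(7)})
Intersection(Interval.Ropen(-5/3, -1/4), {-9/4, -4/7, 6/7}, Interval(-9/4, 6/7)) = {-4/7}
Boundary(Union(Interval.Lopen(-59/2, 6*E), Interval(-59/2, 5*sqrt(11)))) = {-59/2, 5*sqrt(11)}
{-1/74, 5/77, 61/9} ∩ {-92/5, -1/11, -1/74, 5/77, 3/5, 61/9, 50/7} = {-1/74, 5/77, 61/9}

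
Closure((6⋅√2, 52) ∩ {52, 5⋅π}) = {5⋅π}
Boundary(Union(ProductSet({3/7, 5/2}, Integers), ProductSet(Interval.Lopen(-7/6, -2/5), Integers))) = ProductSet(Union({3/7, 5/2}, Interval(-7/6, -2/5)), Integers)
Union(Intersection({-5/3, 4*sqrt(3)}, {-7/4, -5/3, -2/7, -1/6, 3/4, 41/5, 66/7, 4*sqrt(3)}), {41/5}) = {-5/3, 41/5, 4*sqrt(3)}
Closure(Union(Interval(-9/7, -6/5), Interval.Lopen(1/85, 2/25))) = Union(Interval(-9/7, -6/5), Interval(1/85, 2/25))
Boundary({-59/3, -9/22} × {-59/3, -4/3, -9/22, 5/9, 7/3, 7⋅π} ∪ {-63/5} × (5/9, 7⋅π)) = ({-63/5} × [5/9, 7⋅π]) ∪ ({-59/3, -9/22} × {-59/3, -4/3, -9/22, 5/9, 7/3, 7⋅π})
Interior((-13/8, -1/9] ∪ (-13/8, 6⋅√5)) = (-13/8, 6⋅√5)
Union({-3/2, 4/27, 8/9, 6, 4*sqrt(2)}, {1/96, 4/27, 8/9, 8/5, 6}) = {-3/2, 1/96, 4/27, 8/9, 8/5, 6, 4*sqrt(2)}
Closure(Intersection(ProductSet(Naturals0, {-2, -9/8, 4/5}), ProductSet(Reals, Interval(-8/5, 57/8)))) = ProductSet(Naturals0, {-9/8, 4/5})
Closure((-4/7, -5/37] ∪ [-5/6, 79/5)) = [-5/6, 79/5]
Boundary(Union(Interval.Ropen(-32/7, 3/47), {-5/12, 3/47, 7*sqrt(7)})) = {-32/7, 3/47, 7*sqrt(7)}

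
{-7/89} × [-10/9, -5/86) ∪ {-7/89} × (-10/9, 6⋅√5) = {-7/89} × [-10/9, 6⋅√5)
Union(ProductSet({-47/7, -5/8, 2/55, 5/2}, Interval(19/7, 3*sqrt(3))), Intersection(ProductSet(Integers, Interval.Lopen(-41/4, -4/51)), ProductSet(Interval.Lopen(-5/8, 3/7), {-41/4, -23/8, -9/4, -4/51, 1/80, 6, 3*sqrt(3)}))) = Union(ProductSet({-47/7, -5/8, 2/55, 5/2}, Interval(19/7, 3*sqrt(3))), ProductSet(Range(0, 1, 1), {-23/8, -9/4, -4/51}))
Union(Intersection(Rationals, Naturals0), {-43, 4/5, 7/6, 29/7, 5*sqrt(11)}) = Union({-43, 4/5, 7/6, 29/7, 5*sqrt(11)}, Naturals0)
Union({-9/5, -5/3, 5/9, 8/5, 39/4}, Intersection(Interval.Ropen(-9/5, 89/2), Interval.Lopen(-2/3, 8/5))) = Union({-9/5, -5/3, 39/4}, Interval.Lopen(-2/3, 8/5))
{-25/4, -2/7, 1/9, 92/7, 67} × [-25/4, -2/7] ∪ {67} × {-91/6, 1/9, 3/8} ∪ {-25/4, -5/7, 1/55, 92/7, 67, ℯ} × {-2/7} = ({67} × {-91/6, 1/9, 3/8}) ∪ ({-25/4, -5/7, 1/55, 92/7, 67, ℯ} × {-2/7}) ∪ ({-25/4, -2/7, 1/9, 92/7, 67} × [-25/4, -2/7])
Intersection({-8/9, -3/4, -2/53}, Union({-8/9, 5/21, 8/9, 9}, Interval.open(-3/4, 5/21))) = {-8/9, -2/53}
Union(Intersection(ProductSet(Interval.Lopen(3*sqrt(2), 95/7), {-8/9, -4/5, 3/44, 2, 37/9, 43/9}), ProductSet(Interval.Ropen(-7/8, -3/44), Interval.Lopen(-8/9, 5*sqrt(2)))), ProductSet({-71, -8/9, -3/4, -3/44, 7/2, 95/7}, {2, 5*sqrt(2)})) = ProductSet({-71, -8/9, -3/4, -3/44, 7/2, 95/7}, {2, 5*sqrt(2)})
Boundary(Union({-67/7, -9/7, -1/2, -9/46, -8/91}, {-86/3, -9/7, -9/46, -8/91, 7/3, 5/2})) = {-86/3, -67/7, -9/7, -1/2, -9/46, -8/91, 7/3, 5/2}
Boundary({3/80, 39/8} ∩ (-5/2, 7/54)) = {3/80}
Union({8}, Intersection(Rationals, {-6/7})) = {-6/7, 8}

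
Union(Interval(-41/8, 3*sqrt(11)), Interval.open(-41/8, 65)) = Interval.Ropen(-41/8, 65)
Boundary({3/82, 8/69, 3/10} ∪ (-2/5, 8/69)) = {-2/5, 8/69, 3/10}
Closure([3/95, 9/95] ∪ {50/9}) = [3/95, 9/95] ∪ {50/9}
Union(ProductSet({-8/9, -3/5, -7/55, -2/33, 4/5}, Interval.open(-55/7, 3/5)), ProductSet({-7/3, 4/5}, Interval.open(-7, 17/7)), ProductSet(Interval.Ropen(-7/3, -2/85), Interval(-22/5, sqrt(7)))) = Union(ProductSet({-7/3, 4/5}, Interval.open(-7, 17/7)), ProductSet({-8/9, -3/5, -7/55, -2/33, 4/5}, Interval.open(-55/7, 3/5)), ProductSet(Interval.Ropen(-7/3, -2/85), Interval(-22/5, sqrt(7))))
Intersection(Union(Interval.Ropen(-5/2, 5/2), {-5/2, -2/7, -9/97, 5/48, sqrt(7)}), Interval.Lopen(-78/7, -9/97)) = Interval(-5/2, -9/97)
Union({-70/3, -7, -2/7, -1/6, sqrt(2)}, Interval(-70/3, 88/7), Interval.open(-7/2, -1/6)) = Interval(-70/3, 88/7)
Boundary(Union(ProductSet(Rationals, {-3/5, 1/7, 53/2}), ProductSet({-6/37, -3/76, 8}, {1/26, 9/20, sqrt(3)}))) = Union(ProductSet({-6/37, -3/76, 8}, {1/26, 9/20, sqrt(3)}), ProductSet(Reals, {-3/5, 1/7, 53/2}))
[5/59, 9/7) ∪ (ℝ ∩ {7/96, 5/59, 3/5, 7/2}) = {7/96, 7/2} ∪ [5/59, 9/7)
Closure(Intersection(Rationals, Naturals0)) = Naturals0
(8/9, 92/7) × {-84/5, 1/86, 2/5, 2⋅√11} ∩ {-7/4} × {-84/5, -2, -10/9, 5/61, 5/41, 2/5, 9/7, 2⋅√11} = ∅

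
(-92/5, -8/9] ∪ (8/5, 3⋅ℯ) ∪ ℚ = ℚ ∪ [-92/5, -8/9] ∪ [8/5, 3⋅ℯ)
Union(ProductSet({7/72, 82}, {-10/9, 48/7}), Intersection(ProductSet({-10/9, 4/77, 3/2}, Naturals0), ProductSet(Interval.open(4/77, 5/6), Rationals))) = ProductSet({7/72, 82}, {-10/9, 48/7})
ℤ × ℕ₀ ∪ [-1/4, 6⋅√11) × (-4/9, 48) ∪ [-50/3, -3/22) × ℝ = (ℤ × ℕ₀) ∪ ([-50/3, -3/22) × ℝ) ∪ ([-1/4, 6⋅√11) × (-4/9, 48))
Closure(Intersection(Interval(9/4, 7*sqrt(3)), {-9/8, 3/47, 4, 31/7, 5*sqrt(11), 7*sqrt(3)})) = {4, 31/7, 7*sqrt(3)}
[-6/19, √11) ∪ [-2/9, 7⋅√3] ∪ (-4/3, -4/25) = (-4/3, 7⋅√3]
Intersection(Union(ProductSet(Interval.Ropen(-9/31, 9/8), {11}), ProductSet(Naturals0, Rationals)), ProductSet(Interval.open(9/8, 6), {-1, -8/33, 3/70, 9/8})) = ProductSet(Range(2, 6, 1), {-1, -8/33, 3/70, 9/8})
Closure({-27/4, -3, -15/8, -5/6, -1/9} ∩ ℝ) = {-27/4, -3, -15/8, -5/6, -1/9}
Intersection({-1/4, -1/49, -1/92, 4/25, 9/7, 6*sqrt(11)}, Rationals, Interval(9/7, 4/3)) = {9/7}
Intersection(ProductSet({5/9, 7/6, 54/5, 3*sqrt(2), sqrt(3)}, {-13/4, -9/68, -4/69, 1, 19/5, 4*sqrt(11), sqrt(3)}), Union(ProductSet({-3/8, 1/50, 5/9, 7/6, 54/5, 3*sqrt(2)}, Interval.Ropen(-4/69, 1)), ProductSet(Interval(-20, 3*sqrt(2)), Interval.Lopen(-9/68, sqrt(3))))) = Union(ProductSet({5/9, 7/6, 54/5, 3*sqrt(2)}, {-4/69}), ProductSet({5/9, 7/6, 3*sqrt(2), sqrt(3)}, {-4/69, 1, sqrt(3)}))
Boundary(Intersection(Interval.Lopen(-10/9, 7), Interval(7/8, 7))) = {7/8, 7}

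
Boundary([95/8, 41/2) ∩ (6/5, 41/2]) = {95/8, 41/2}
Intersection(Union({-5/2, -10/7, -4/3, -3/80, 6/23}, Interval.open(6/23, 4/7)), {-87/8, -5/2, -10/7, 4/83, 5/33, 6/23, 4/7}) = {-5/2, -10/7, 6/23}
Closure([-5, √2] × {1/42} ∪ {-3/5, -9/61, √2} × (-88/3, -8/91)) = ([-5, √2] × {1/42}) ∪ ({-3/5, -9/61, √2} × [-88/3, -8/91])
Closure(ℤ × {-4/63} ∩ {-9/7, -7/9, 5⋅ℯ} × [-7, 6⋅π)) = ∅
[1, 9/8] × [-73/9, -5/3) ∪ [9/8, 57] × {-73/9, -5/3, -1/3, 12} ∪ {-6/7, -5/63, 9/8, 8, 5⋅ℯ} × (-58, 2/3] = ([1, 9/8] × [-73/9, -5/3)) ∪ ([9/8, 57] × {-73/9, -5/3, -1/3, 12}) ∪ ({-6/7, -5/63, 9/8, 8, 5⋅ℯ} × (-58, 2/3])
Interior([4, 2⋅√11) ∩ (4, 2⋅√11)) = (4, 2⋅√11)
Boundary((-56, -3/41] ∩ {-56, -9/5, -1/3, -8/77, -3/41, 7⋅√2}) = {-9/5, -1/3, -8/77, -3/41}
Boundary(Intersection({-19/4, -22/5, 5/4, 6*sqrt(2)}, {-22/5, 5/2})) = {-22/5}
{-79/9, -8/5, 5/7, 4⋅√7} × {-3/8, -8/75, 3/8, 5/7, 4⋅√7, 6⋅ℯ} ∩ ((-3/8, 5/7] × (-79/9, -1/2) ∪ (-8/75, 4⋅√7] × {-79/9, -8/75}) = {5/7, 4⋅√7} × {-8/75}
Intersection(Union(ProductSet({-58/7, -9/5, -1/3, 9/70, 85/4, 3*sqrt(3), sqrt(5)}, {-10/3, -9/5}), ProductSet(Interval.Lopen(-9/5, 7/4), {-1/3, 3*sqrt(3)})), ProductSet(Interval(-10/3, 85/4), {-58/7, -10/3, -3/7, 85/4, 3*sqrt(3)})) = Union(ProductSet({-9/5, -1/3, 9/70, 85/4, 3*sqrt(3), sqrt(5)}, {-10/3}), ProductSet(Interval.Lopen(-9/5, 7/4), {3*sqrt(3)}))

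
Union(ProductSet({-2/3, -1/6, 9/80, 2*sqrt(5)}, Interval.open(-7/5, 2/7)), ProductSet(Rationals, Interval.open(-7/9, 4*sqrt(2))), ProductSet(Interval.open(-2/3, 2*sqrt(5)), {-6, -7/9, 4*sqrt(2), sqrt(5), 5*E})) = Union(ProductSet({-2/3, -1/6, 9/80, 2*sqrt(5)}, Interval.open(-7/5, 2/7)), ProductSet(Interval.open(-2/3, 2*sqrt(5)), {-6, -7/9, 4*sqrt(2), sqrt(5), 5*E}), ProductSet(Rationals, Interval.open(-7/9, 4*sqrt(2))))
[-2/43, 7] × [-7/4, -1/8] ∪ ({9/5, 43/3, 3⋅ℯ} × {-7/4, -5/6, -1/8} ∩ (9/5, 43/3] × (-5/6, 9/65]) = ({43/3, 3⋅ℯ} × {-1/8}) ∪ ([-2/43, 7] × [-7/4, -1/8])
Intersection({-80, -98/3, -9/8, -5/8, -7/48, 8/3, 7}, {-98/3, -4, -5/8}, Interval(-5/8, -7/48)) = {-5/8}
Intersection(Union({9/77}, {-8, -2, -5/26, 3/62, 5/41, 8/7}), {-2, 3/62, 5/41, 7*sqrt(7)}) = {-2, 3/62, 5/41}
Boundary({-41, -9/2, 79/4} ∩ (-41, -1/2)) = {-9/2}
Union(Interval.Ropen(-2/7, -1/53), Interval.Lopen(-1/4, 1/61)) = Interval(-2/7, 1/61)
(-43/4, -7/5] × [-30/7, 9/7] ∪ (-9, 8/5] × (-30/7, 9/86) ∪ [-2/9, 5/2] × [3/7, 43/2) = ((-43/4, -7/5] × [-30/7, 9/7]) ∪ ((-9, 8/5] × (-30/7, 9/86)) ∪ ([-2/9, 5/2] × [3/7, 43/2))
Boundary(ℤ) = ℤ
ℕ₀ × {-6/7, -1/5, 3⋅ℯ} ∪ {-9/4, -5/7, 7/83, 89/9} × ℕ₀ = ({-9/4, -5/7, 7/83, 89/9} × ℕ₀) ∪ (ℕ₀ × {-6/7, -1/5, 3⋅ℯ})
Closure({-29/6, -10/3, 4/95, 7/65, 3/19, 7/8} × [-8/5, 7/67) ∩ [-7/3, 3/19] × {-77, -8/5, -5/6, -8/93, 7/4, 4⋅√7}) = {4/95, 7/65, 3/19} × {-8/5, -5/6, -8/93}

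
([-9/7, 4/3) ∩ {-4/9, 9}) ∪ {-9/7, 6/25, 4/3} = {-9/7, -4/9, 6/25, 4/3}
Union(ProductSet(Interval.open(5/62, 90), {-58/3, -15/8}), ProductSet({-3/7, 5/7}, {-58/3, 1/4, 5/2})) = Union(ProductSet({-3/7, 5/7}, {-58/3, 1/4, 5/2}), ProductSet(Interval.open(5/62, 90), {-58/3, -15/8}))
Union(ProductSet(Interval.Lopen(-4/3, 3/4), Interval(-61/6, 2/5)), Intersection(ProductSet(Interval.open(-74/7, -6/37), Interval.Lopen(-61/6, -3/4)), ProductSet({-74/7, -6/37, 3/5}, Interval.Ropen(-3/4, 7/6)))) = ProductSet(Interval.Lopen(-4/3, 3/4), Interval(-61/6, 2/5))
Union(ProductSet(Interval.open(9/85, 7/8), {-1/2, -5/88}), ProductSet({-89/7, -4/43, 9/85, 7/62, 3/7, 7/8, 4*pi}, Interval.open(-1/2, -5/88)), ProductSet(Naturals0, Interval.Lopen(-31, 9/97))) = Union(ProductSet({-89/7, -4/43, 9/85, 7/62, 3/7, 7/8, 4*pi}, Interval.open(-1/2, -5/88)), ProductSet(Interval.open(9/85, 7/8), {-1/2, -5/88}), ProductSet(Naturals0, Interval.Lopen(-31, 9/97)))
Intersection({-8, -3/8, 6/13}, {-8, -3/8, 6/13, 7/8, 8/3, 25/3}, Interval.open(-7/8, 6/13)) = {-3/8}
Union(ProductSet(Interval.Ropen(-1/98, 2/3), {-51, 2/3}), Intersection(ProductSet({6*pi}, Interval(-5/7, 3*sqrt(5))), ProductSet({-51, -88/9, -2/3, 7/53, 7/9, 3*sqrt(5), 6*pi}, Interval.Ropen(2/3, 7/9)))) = Union(ProductSet({6*pi}, Interval.Ropen(2/3, 7/9)), ProductSet(Interval.Ropen(-1/98, 2/3), {-51, 2/3}))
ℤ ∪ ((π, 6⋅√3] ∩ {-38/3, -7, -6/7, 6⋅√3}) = ℤ ∪ {6⋅√3}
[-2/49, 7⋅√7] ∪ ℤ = ℤ ∪ [-2/49, 7⋅√7]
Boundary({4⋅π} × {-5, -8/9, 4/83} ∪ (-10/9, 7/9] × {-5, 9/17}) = ({4⋅π} × {-5, -8/9, 4/83}) ∪ ([-10/9, 7/9] × {-5, 9/17})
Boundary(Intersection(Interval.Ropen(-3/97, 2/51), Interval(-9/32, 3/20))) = {-3/97, 2/51}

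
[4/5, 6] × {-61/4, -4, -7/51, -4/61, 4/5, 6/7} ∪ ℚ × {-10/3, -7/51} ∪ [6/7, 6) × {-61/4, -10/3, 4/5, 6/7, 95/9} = (ℚ × {-10/3, -7/51}) ∪ ([6/7, 6) × {-61/4, -10/3, 4/5, 6/7, 95/9}) ∪ ([4/5, 6] × {-61/4, -4, -7/51, -4/61, 4/5, 6/7})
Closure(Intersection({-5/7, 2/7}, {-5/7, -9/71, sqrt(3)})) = {-5/7}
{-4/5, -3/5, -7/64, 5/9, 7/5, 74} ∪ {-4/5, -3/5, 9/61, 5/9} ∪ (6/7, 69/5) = {-4/5, -3/5, -7/64, 9/61, 5/9, 74} ∪ (6/7, 69/5)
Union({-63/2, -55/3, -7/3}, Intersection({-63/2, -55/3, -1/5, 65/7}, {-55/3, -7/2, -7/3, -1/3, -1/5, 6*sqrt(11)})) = {-63/2, -55/3, -7/3, -1/5}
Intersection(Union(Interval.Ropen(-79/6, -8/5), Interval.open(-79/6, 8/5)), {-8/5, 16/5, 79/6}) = {-8/5}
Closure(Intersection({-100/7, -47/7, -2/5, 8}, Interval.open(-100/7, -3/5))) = {-47/7}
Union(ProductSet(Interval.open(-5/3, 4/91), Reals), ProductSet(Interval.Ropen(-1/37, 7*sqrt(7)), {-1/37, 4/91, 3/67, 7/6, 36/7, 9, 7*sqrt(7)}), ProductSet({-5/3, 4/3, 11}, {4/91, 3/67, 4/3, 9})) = Union(ProductSet({-5/3, 4/3, 11}, {4/91, 3/67, 4/3, 9}), ProductSet(Interval.open(-5/3, 4/91), Reals), ProductSet(Interval.Ropen(-1/37, 7*sqrt(7)), {-1/37, 4/91, 3/67, 7/6, 36/7, 9, 7*sqrt(7)}))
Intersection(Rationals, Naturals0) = Naturals0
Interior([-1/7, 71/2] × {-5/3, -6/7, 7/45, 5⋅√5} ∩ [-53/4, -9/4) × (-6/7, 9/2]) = ∅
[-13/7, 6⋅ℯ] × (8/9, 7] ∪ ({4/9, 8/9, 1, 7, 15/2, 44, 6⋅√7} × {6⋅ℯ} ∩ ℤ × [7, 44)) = ({1, 7, 44} × {6⋅ℯ}) ∪ ([-13/7, 6⋅ℯ] × (8/9, 7])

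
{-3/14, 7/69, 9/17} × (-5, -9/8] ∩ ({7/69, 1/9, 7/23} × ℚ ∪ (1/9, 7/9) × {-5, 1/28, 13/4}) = {7/69} × (ℚ ∩ (-5, -9/8])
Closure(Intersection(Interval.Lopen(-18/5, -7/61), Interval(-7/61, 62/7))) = {-7/61}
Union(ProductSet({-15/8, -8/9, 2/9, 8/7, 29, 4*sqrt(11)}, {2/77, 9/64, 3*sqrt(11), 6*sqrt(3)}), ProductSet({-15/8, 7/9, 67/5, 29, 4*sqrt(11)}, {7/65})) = Union(ProductSet({-15/8, 7/9, 67/5, 29, 4*sqrt(11)}, {7/65}), ProductSet({-15/8, -8/9, 2/9, 8/7, 29, 4*sqrt(11)}, {2/77, 9/64, 3*sqrt(11), 6*sqrt(3)}))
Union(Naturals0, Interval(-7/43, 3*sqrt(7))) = Union(Interval(-7/43, 3*sqrt(7)), Naturals0)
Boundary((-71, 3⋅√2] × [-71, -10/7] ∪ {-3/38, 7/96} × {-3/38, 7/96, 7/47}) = ({-3/38, 7/96} × {-3/38, 7/96, 7/47}) ∪ ({-71, 3⋅√2} × [-71, -10/7]) ∪ ([-71, 3⋅√2] × {-71, -10/7})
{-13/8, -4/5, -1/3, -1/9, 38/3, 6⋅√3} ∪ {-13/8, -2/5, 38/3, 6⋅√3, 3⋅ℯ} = {-13/8, -4/5, -2/5, -1/3, -1/9, 38/3, 6⋅√3, 3⋅ℯ}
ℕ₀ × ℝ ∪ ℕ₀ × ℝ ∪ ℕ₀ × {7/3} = ℕ₀ × ℝ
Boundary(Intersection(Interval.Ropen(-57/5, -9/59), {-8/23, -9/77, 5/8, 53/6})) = {-8/23}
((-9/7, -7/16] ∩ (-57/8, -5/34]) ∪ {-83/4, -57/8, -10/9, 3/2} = {-83/4, -57/8, 3/2} ∪ (-9/7, -7/16]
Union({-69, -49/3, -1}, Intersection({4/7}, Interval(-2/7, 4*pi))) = {-69, -49/3, -1, 4/7}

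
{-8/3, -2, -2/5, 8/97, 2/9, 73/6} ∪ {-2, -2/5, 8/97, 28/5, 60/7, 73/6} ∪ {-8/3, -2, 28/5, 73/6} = {-8/3, -2, -2/5, 8/97, 2/9, 28/5, 60/7, 73/6}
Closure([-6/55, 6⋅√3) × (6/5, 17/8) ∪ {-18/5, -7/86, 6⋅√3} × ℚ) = ({-18/5, 6⋅√3} × ℝ) ∪ ({-6/55, 6⋅√3} × [6/5, 17/8]) ∪ ([-6/55, 6⋅√3] × {6/5, 17/8}) ∪ ([-6/55, 6⋅√3) × (6/5, 17/8)) ∪ ({-18/5, -7/86, 6⋅√3} × (ℚ ∪ (-∞, 6/5] ∪ [17/8, ∞)))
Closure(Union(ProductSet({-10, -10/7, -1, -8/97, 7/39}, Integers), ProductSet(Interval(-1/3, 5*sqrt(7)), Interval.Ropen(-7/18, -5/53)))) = Union(ProductSet({-10, -10/7, -1, -8/97, 7/39}, Integers), ProductSet(Interval(-1/3, 5*sqrt(7)), Interval(-7/18, -5/53)))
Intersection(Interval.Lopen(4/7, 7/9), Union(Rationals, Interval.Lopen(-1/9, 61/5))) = Union(Intersection(Interval.Lopen(4/7, 7/9), Rationals), Interval.Lopen(4/7, 7/9))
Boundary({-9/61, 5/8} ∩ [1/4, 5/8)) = ∅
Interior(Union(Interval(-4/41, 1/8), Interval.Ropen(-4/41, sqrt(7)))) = Interval.open(-4/41, sqrt(7))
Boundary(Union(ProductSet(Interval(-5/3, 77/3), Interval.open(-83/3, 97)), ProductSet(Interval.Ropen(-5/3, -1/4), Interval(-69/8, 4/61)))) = Union(ProductSet({-5/3, 77/3}, Interval(-83/3, 97)), ProductSet(Interval(-5/3, 77/3), {-83/3, 97}))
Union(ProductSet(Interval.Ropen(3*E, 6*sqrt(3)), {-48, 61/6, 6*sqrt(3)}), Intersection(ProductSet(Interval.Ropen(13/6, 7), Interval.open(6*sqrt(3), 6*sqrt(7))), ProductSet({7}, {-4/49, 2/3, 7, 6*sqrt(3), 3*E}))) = ProductSet(Interval.Ropen(3*E, 6*sqrt(3)), {-48, 61/6, 6*sqrt(3)})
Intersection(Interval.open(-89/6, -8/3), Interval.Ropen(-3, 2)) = Interval.Ropen(-3, -8/3)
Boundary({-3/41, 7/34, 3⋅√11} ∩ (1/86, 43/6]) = {7/34}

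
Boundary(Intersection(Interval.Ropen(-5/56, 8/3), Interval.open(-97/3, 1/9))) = {-5/56, 1/9}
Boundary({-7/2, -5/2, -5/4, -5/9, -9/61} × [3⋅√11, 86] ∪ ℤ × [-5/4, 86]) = (ℤ × [-5/4, 86]) ∪ ({-7/2, -5/2, -5/4, -5/9, -9/61} × [3⋅√11, 86])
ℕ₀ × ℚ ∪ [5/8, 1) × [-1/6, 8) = (ℕ₀ × ℚ) ∪ ([5/8, 1) × [-1/6, 8))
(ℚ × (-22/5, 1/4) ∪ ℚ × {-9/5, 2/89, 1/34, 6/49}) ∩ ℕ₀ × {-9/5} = ℕ₀ × {-9/5}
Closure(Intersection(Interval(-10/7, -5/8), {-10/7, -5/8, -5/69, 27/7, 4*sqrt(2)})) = {-10/7, -5/8}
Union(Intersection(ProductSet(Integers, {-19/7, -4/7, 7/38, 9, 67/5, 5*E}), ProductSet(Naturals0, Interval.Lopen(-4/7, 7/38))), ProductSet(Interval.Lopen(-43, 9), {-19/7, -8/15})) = Union(ProductSet(Interval.Lopen(-43, 9), {-19/7, -8/15}), ProductSet(Naturals0, {7/38}))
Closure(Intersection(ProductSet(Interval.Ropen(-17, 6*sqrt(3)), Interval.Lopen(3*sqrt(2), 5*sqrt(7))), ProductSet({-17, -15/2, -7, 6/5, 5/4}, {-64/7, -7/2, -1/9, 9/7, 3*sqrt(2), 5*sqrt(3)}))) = ProductSet({-17, -15/2, -7, 6/5, 5/4}, {5*sqrt(3)})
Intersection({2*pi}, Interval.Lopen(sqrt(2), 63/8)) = {2*pi}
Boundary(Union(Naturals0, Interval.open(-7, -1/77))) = Union(Complement(Naturals0, Interval.open(-7, -1/77)), {-7, -1/77})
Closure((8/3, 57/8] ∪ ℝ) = (-∞, ∞)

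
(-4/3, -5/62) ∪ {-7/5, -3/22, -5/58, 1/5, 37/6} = {-7/5, 1/5, 37/6} ∪ (-4/3, -5/62)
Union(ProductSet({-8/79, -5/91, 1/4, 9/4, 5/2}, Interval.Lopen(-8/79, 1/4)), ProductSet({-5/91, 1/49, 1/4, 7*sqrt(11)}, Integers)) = Union(ProductSet({-5/91, 1/49, 1/4, 7*sqrt(11)}, Integers), ProductSet({-8/79, -5/91, 1/4, 9/4, 5/2}, Interval.Lopen(-8/79, 1/4)))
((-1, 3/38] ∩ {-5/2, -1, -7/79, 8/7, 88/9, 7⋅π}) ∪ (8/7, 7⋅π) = {-7/79} ∪ (8/7, 7⋅π)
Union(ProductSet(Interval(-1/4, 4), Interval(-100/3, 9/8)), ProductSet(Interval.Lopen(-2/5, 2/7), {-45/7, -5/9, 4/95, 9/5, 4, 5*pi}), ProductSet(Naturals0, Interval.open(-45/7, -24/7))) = Union(ProductSet(Interval.Lopen(-2/5, 2/7), {-45/7, -5/9, 4/95, 9/5, 4, 5*pi}), ProductSet(Interval(-1/4, 4), Interval(-100/3, 9/8)), ProductSet(Naturals0, Interval.open(-45/7, -24/7)))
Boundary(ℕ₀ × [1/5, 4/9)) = ℕ₀ × [1/5, 4/9]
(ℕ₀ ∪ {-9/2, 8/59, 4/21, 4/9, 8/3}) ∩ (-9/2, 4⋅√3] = {0, 1, …, 6} ∪ {8/59, 4/21, 4/9, 8/3}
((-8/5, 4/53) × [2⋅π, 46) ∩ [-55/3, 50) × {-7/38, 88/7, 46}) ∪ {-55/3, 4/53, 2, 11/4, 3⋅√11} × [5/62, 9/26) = ((-8/5, 4/53) × {88/7}) ∪ ({-55/3, 4/53, 2, 11/4, 3⋅√11} × [5/62, 9/26))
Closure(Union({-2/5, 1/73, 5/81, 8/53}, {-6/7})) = {-6/7, -2/5, 1/73, 5/81, 8/53}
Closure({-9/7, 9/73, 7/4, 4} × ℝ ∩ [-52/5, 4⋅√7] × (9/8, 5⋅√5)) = {-9/7, 9/73, 7/4, 4} × [9/8, 5⋅√5]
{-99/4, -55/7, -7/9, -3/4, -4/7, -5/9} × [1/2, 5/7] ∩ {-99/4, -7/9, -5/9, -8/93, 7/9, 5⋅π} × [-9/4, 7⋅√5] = {-99/4, -7/9, -5/9} × [1/2, 5/7]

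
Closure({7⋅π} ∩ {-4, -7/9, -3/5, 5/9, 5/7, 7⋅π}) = {7⋅π}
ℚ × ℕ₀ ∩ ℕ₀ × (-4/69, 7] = ℕ₀ × {0, 1, …, 7}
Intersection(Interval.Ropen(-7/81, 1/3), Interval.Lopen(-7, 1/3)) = Interval.Ropen(-7/81, 1/3)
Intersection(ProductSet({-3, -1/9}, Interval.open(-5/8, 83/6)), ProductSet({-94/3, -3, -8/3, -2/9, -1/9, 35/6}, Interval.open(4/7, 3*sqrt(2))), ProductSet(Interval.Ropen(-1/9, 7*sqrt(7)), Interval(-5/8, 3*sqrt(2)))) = ProductSet({-1/9}, Interval.open(4/7, 3*sqrt(2)))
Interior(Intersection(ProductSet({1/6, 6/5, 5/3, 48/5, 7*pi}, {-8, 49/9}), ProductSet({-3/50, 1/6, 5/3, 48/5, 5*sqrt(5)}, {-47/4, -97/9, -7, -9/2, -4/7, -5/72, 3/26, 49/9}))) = EmptySet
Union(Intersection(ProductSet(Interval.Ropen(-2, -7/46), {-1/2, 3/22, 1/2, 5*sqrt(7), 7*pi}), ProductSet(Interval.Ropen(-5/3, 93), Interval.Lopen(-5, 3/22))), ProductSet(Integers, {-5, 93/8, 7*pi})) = Union(ProductSet(Integers, {-5, 93/8, 7*pi}), ProductSet(Interval.Ropen(-5/3, -7/46), {-1/2, 3/22}))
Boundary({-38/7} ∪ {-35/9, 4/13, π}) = {-38/7, -35/9, 4/13, π}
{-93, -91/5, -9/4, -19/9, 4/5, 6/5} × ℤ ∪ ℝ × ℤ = ℝ × ℤ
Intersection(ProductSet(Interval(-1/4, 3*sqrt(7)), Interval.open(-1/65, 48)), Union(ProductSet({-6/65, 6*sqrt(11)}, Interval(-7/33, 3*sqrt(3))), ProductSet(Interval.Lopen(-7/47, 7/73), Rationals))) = Union(ProductSet({-6/65}, Interval.Lopen(-1/65, 3*sqrt(3))), ProductSet(Interval.Lopen(-7/47, 7/73), Intersection(Interval.open(-1/65, 48), Rationals)))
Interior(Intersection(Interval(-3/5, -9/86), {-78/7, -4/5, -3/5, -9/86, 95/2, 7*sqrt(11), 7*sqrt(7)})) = EmptySet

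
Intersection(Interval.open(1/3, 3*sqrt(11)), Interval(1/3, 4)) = Interval.Lopen(1/3, 4)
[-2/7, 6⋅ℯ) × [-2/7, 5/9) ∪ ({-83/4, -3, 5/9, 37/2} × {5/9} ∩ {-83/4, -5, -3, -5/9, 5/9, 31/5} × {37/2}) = [-2/7, 6⋅ℯ) × [-2/7, 5/9)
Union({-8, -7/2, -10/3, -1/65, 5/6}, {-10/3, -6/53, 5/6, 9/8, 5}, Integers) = Union({-7/2, -10/3, -6/53, -1/65, 5/6, 9/8}, Integers)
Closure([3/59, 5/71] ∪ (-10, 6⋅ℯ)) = [-10, 6⋅ℯ]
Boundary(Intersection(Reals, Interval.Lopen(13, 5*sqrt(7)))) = {13, 5*sqrt(7)}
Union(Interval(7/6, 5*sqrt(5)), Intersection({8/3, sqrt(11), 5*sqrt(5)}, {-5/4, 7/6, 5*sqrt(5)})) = Interval(7/6, 5*sqrt(5))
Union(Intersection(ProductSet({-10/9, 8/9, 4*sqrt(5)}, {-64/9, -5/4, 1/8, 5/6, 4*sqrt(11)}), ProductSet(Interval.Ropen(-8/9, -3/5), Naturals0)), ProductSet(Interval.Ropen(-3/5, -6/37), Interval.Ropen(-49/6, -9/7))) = ProductSet(Interval.Ropen(-3/5, -6/37), Interval.Ropen(-49/6, -9/7))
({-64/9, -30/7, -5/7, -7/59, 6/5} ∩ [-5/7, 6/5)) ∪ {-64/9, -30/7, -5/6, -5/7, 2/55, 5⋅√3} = {-64/9, -30/7, -5/6, -5/7, -7/59, 2/55, 5⋅√3}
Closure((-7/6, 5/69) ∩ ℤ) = {-1, 0}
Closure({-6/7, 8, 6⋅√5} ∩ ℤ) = {8}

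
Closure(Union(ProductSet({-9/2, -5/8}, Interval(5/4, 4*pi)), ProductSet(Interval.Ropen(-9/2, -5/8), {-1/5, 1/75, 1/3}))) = Union(ProductSet({-9/2, -5/8}, Interval(5/4, 4*pi)), ProductSet(Interval(-9/2, -5/8), {-1/5, 1/75, 1/3}))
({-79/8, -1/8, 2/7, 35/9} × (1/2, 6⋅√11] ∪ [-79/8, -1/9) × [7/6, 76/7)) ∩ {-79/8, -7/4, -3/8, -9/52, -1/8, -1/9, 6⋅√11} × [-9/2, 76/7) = ({-79/8, -1/8} × (1/2, 76/7)) ∪ ({-79/8, -7/4, -3/8, -9/52, -1/8} × [7/6, 76/7))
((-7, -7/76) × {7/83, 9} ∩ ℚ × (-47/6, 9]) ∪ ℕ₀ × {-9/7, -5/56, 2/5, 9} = (ℕ₀ × {-9/7, -5/56, 2/5, 9}) ∪ ((ℚ ∩ (-7, -7/76)) × {7/83, 9})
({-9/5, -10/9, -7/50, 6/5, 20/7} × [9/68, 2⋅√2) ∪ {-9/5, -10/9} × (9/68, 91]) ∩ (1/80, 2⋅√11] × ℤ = {6/5, 20/7} × {1, 2}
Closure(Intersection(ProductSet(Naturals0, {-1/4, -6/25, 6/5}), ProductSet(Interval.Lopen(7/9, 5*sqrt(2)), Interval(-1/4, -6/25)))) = ProductSet(Range(1, 8, 1), {-1/4, -6/25})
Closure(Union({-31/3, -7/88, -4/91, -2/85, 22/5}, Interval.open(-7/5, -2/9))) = Union({-31/3, -7/88, -4/91, -2/85, 22/5}, Interval(-7/5, -2/9))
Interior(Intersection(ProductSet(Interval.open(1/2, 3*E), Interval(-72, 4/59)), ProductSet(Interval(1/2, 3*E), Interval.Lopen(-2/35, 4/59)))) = ProductSet(Interval.open(1/2, 3*E), Interval.open(-2/35, 4/59))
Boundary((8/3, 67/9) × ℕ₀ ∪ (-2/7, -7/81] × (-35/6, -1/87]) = ({-2/7, -7/81} × [-35/6, -1/87]) ∪ ([-2/7, -7/81] × {-35/6, -1/87}) ∪ ([8/3, 67/9] × (ℕ₀ ∪ (ℕ₀ \ (-35/6, -1/87))))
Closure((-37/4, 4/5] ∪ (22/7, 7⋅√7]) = [-37/4, 4/5] ∪ [22/7, 7⋅√7]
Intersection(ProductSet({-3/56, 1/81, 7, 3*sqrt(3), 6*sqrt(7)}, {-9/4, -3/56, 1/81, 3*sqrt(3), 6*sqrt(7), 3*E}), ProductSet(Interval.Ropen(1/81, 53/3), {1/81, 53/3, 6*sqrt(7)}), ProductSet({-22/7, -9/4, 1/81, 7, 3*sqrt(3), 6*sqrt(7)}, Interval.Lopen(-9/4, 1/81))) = ProductSet({1/81, 7, 3*sqrt(3), 6*sqrt(7)}, {1/81})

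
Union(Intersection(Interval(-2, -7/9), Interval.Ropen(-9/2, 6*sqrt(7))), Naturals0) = Union(Interval(-2, -7/9), Naturals0)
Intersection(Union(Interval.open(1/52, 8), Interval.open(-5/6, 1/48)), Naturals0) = Range(0, 8, 1)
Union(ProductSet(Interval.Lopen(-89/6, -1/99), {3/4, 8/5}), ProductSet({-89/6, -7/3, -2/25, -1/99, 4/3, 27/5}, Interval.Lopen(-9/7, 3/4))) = Union(ProductSet({-89/6, -7/3, -2/25, -1/99, 4/3, 27/5}, Interval.Lopen(-9/7, 3/4)), ProductSet(Interval.Lopen(-89/6, -1/99), {3/4, 8/5}))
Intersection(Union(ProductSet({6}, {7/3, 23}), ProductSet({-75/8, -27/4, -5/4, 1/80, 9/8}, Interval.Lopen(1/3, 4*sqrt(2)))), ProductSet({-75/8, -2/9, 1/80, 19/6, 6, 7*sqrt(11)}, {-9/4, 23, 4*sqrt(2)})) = Union(ProductSet({6}, {23}), ProductSet({-75/8, 1/80}, {4*sqrt(2)}))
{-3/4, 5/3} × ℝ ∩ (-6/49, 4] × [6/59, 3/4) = {5/3} × [6/59, 3/4)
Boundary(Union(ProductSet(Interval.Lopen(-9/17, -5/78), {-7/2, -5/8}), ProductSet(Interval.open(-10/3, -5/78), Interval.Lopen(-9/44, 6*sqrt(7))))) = Union(ProductSet({-10/3, -5/78}, Interval(-9/44, 6*sqrt(7))), ProductSet(Interval(-10/3, -5/78), {-9/44, 6*sqrt(7)}), ProductSet(Interval(-9/17, -5/78), {-7/2, -5/8}))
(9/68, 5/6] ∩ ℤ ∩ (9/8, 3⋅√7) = ∅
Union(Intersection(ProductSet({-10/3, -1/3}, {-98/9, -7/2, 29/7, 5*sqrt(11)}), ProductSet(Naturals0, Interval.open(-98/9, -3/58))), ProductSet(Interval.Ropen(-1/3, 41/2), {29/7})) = ProductSet(Interval.Ropen(-1/3, 41/2), {29/7})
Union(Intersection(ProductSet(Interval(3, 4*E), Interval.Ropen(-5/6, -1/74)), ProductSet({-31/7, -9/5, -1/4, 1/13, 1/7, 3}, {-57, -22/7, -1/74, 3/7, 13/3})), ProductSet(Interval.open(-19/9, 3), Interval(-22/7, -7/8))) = ProductSet(Interval.open(-19/9, 3), Interval(-22/7, -7/8))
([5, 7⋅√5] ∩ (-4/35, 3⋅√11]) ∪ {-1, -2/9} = {-1, -2/9} ∪ [5, 3⋅√11]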